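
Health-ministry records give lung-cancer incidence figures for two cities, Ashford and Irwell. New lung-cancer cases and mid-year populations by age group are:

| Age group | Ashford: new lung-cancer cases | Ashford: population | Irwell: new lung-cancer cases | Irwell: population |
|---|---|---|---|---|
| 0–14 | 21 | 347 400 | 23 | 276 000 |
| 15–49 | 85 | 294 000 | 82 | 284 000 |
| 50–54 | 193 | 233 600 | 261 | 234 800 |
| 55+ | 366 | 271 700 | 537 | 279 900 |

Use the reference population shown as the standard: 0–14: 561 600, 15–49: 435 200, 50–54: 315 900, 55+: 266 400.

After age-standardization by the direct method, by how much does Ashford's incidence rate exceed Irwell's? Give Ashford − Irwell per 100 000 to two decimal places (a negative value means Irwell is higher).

-16.15

Age-specific rates per 100 000 for Ashford: 6.04, 28.91, 82.62, 134.71.
For Irwell: 8.33, 28.87, 111.16, 191.85.
Standard total = 1 579 100; weights = 0.3556, 0.2756, 0.2001, 0.1687.
Ashford: 0.3556×6.04 + 0.2756×28.91 + 0.2001×82.62 + 0.1687×134.71 = 49.3717 per 100 000.
Irwell: 0.3556×8.33 + 0.2756×28.87 + 0.2001×111.16 + 0.1687×191.85 = 65.5250 per 100 000.
Difference = 49.3717 − 65.5250 = -16.1533.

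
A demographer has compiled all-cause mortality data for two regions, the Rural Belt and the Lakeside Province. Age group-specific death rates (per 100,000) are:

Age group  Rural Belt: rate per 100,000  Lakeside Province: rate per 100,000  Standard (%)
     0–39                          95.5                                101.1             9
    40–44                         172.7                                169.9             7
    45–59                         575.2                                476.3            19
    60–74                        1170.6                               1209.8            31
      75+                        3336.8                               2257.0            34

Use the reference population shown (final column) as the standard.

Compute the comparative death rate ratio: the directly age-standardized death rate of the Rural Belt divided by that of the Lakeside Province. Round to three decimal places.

Standard weights: 0.09, 0.07, 0.19, 0.31, 0.34.
The Rural Belt: 0.0900×95.5 + 0.0700×172.7 + 0.1900×575.2 + 0.3100×1170.6 + 0.3400×3336.8 = 1627.3700 per 100,000.
The Lakeside Province: 0.0900×101.1 + 0.0700×169.9 + 0.1900×476.3 + 0.3100×1209.8 + 0.3400×2257.0 = 1253.9070 per 100,000.
Ratio = 1627.3700 ÷ 1253.9070 = 1.29784.

1.298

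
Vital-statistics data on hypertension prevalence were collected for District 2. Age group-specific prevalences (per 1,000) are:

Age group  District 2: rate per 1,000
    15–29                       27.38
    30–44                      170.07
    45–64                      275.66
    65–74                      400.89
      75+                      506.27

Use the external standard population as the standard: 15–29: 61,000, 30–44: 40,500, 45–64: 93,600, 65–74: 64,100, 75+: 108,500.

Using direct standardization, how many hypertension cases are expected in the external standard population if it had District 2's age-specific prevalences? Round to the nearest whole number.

114987

Expected hypertension cases = Σ (standard pop × age-specific rate ÷ 1,000)
= 61,000×27.38/1,000 + 40,500×170.07/1,000 + 93,600×275.66/1,000 + 64,100×400.89/1,000 + 108,500×506.27/1,000
= 1670.18 + 6887.84 + 25801.78 + 25697.05 + 54930.29 = 114987.14.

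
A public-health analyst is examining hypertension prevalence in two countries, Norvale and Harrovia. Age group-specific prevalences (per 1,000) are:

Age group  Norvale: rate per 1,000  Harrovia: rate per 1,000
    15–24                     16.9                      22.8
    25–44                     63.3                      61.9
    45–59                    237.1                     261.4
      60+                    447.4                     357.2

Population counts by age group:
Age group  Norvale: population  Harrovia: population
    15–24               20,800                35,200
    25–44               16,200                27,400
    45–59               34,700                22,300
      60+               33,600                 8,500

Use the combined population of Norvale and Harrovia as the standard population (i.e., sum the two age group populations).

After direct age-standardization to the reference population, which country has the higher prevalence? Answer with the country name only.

Norvale

Combined standard total = 198,700; weights = 0.2818, 0.2194, 0.2869, 0.2119.
Norvale: 0.2818×16.9 + 0.2194×63.3 + 0.2869×237.1 + 0.2119×447.4 = 181.4621 per 1,000.
Harrovia: 0.2818×22.8 + 0.2194×61.9 + 0.2869×261.4 + 0.2119×357.2 = 170.6772 per 1,000.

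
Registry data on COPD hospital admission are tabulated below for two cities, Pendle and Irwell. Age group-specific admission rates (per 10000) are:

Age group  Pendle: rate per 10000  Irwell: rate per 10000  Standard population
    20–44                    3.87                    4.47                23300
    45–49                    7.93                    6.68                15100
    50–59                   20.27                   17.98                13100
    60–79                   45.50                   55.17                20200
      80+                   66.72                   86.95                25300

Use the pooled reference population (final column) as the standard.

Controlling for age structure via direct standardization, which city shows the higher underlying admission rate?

Irwell

Standard total = 97000; weights = 0.2402, 0.1557, 0.1351, 0.2082, 0.2608.
Pendle: 0.2402×3.87 + 0.1557×7.93 + 0.1351×20.27 + 0.2082×45.50 + 0.2608×66.72 = 31.7790 per 10000.
Irwell: 0.2402×4.47 + 0.1557×6.68 + 0.1351×17.98 + 0.2082×55.17 + 0.2608×86.95 = 38.7095 per 10000.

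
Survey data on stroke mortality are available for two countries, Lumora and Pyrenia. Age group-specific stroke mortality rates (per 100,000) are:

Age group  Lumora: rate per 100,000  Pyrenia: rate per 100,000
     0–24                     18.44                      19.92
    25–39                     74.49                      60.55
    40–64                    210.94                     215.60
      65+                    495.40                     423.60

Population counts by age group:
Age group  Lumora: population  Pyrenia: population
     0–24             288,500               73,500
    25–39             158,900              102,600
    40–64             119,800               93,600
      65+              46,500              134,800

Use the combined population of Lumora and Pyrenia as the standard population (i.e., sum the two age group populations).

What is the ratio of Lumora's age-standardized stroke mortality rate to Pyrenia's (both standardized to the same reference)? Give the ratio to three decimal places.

1.104

Combined standard total = 1,018,200; weights = 0.3555, 0.2568, 0.2096, 0.1781.
Lumora: 0.3555×18.44 + 0.2568×74.49 + 0.2096×210.94 + 0.1781×495.40 = 158.1075 per 100,000.
Pyrenia: 0.3555×19.92 + 0.2568×60.55 + 0.2096×215.60 + 0.1781×423.60 = 143.2455 per 100,000.
Ratio = 158.1075 ÷ 143.2455 = 1.10375.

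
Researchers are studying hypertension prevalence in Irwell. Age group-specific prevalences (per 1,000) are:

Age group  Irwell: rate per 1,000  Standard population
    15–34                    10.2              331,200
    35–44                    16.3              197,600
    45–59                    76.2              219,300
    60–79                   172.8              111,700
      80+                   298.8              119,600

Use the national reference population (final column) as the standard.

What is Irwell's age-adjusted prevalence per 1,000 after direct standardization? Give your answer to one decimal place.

Standard total = 979,400; weights = 0.3382, 0.2018, 0.2239, 0.1140, 0.1221.
Standardized rate: 0.3382×10.2 + 0.2018×16.3 + 0.2239×76.2 + 0.1140×172.8 + 0.1221×298.8 = 79.9959 per 1,000.

80.0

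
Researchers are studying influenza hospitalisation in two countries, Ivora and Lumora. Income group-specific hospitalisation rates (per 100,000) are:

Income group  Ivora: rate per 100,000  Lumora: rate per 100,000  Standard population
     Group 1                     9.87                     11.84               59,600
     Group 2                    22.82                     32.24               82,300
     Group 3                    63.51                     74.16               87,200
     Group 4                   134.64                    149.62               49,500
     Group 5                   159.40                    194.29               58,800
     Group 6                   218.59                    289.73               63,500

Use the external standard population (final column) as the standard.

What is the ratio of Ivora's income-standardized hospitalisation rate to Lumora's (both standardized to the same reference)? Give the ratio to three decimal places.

0.806

Standard total = 400,900; weights = 0.1487, 0.2053, 0.2175, 0.1235, 0.1467, 0.1584.
Ivora: 0.1487×9.87 + 0.2053×22.82 + 0.2175×63.51 + 0.1235×134.64 + 0.1467×159.40 + 0.1584×218.59 = 94.5929 per 100,000.
Lumora: 0.1487×11.84 + 0.2053×32.24 + 0.2175×74.16 + 0.1235×149.62 + 0.1467×194.29 + 0.1584×289.73 = 117.3711 per 100,000.
Ratio = 94.5929 ÷ 117.3711 = 0.80593.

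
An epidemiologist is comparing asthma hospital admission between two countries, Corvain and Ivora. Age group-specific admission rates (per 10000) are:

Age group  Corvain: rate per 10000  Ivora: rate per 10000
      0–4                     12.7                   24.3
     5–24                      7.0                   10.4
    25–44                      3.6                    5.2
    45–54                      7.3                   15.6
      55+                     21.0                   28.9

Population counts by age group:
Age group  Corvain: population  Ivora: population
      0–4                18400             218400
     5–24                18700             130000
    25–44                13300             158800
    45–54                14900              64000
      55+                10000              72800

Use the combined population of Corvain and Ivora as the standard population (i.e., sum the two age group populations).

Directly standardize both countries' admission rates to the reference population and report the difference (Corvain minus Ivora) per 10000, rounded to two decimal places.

Combined standard total = 719300; weights = 0.3292, 0.2067, 0.2393, 0.1097, 0.1151.
Corvain: 0.3292×12.7 + 0.2067×7.0 + 0.2393×3.6 + 0.1097×7.3 + 0.1151×21.0 = 9.7075 per 10000.
Ivora: 0.3292×24.3 + 0.2067×10.4 + 0.2393×5.2 + 0.1097×15.6 + 0.1151×28.9 = 16.4318 per 10000.
Difference = 9.7075 − 16.4318 = -6.7243.

-6.72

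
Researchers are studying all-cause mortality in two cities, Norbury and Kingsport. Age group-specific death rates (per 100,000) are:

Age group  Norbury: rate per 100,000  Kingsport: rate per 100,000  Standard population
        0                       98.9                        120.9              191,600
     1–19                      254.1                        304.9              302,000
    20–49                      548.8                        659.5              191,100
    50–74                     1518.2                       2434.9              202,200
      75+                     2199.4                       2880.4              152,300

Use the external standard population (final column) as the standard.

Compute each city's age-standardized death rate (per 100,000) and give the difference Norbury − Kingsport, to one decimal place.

Standard total = 1,039,200; weights = 0.1844, 0.2906, 0.1839, 0.1946, 0.1466.
Norbury: 0.1844×98.9 + 0.2906×254.1 + 0.1839×548.8 + 0.1946×1518.2 + 0.1466×2199.4 = 810.7311 per 100,000.
Kingsport: 0.1844×120.9 + 0.2906×304.9 + 0.1839×659.5 + 0.1946×2434.9 + 0.1466×2880.4 = 1128.0758 per 100,000.
Difference = 810.7311 − 1128.0758 = -317.3447.

-317.3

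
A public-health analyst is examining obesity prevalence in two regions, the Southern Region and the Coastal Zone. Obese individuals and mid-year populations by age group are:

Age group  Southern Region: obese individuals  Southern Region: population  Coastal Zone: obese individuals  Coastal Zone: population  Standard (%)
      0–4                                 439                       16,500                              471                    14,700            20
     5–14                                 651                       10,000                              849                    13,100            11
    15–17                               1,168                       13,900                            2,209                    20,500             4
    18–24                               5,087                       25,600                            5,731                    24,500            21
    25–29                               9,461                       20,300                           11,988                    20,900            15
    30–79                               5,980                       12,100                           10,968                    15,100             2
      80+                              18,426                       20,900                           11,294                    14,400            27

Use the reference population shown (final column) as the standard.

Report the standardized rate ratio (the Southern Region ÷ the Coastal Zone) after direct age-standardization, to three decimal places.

0.990

Age-specific rates per 1,000 for the Southern Region: 26.606, 65.100, 84.029, 198.711, 466.059, 494.215, 881.627.
For the Coastal Zone: 32.041, 64.809, 107.756, 233.918, 573.589, 726.358, 784.306.
Standard weights: 0.20, 0.11, 0.04, 0.21, 0.15, 0.02, 0.27.
The Southern Region: 0.2000×26.606 + 0.1100×65.100 + 0.0400×84.029 + 0.2100×198.711 + 0.1500×466.059 + 0.0200×494.215 + 0.2700×881.627 = 375.4051 per 1,000.
The Coastal Zone: 0.2000×32.041 + 0.1100×64.809 + 0.0400×107.756 + 0.2100×233.918 + 0.1500×573.589 + 0.0200×726.358 + 0.2700×784.306 = 379.2982 per 1,000.
Ratio = 375.4051 ÷ 379.2982 = 0.98974.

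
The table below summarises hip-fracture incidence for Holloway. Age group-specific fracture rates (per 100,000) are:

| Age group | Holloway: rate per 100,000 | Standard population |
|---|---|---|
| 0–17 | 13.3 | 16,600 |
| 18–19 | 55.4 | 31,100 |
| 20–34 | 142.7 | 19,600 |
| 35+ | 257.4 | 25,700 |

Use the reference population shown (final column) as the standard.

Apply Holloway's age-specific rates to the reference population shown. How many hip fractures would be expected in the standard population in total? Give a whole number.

Expected hip fractures = Σ (standard pop × age-specific rate ÷ 100,000)
= 16,600×13.3/100,000 + 31,100×55.4/100,000 + 19,600×142.7/100,000 + 25,700×257.4/100,000
= 2.21 + 17.23 + 27.97 + 66.15 = 113.56.

114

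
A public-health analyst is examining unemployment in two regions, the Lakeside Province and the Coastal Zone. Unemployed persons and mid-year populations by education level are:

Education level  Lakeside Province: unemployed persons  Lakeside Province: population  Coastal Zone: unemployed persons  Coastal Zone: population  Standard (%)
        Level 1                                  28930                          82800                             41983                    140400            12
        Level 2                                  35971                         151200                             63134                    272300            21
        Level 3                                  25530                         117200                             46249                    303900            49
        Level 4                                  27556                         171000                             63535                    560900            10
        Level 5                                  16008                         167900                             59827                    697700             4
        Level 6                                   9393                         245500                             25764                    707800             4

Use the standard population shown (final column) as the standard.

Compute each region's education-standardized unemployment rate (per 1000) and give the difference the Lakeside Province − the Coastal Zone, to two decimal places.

Education-specific rates per 1000 for the Lakeside Province: 349.396, 237.903, 217.833, 161.146, 95.342, 38.261.
For the Coastal Zone: 299.024, 231.855, 152.185, 113.273, 85.749, 36.400.
Standard weights: 0.12, 0.21, 0.49, 0.10, 0.04, 0.04.
The Lakeside Province: 0.1200×349.396 + 0.2100×237.903 + 0.4900×217.833 + 0.1000×161.146 + 0.0400×95.342 + 0.0400×38.261 = 220.0841 per 1000.
The Coastal Zone: 0.1200×299.024 + 0.2100×231.855 + 0.4900×152.185 + 0.1000×113.273 + 0.0400×85.749 + 0.0400×36.400 = 175.3563 per 1000.
Difference = 220.0841 − 175.3563 = 44.7278.

44.73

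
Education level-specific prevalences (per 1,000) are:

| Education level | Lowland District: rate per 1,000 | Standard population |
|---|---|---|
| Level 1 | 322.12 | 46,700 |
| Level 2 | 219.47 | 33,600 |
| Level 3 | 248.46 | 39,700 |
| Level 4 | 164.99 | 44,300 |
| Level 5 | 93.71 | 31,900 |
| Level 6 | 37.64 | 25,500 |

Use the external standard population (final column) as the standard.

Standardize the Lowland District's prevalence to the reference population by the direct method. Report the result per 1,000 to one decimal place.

196.4

Standard total = 221,700; weights = 0.2106, 0.1516, 0.1791, 0.1998, 0.1439, 0.1150.
Standardized rate: 0.2106×322.12 + 0.1516×219.47 + 0.1791×248.46 + 0.1998×164.99 + 0.1439×93.71 + 0.1150×37.64 = 196.3883 per 1,000.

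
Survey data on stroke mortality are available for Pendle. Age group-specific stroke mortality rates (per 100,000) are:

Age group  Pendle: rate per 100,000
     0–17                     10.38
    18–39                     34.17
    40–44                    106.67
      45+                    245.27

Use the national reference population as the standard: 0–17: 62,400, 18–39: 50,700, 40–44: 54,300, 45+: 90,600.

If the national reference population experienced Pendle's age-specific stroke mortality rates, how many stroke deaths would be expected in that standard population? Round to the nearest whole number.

Expected stroke deaths = Σ (standard pop × age-specific rate ÷ 100,000)
= 62,400×10.38/100,000 + 50,700×34.17/100,000 + 54,300×106.67/100,000 + 90,600×245.27/100,000
= 6.48 + 17.32 + 57.92 + 222.21 = 303.94.

304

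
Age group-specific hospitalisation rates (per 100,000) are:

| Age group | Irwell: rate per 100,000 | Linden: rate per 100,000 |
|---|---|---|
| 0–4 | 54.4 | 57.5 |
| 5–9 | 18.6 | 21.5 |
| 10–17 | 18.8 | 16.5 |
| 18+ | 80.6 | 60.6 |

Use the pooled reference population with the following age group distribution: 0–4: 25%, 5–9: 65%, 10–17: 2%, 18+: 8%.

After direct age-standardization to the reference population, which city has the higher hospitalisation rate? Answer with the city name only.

Linden

Standard weights: 0.25, 0.65, 0.02, 0.08.
Irwell: 0.2500×54.4 + 0.6500×18.6 + 0.0200×18.8 + 0.0800×80.6 = 32.5140 per 100,000.
Linden: 0.2500×57.5 + 0.6500×21.5 + 0.0200×16.5 + 0.0800×60.6 = 33.5280 per 100,000.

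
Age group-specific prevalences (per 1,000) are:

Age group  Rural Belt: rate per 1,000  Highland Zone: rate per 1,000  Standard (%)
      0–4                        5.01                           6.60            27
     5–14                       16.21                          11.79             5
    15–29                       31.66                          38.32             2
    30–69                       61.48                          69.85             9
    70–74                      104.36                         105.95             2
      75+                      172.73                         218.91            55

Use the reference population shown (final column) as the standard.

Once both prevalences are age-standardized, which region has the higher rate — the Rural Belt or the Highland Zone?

Standard weights: 0.27, 0.05, 0.02, 0.09, 0.02, 0.55.
The Rural Belt: 0.2700×5.01 + 0.0500×16.21 + 0.0200×31.66 + 0.0900×61.48 + 0.0200×104.36 + 0.5500×172.73 = 105.4183 per 1,000.
The Highland Zone: 0.2700×6.60 + 0.0500×11.79 + 0.0200×38.32 + 0.0900×69.85 + 0.0200×105.95 + 0.5500×218.91 = 131.9439 per 1,000.

Highland Zone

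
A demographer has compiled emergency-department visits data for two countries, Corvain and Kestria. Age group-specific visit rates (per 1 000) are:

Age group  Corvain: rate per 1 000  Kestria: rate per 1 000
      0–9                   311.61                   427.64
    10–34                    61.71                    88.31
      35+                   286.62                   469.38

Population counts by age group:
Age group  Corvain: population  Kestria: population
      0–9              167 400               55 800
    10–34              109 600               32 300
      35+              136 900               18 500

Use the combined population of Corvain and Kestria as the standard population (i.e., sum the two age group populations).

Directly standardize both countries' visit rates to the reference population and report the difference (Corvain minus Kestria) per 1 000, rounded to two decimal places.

-111.57

Combined standard total = 520 500; weights = 0.4288, 0.2726, 0.2986.
Corvain: 0.4288×311.61 + 0.2726×61.71 + 0.2986×286.62 = 236.0207 per 1 000.
Kestria: 0.4288×427.64 + 0.2726×88.31 + 0.2986×469.38 = 347.5929 per 1 000.
Difference = 236.0207 − 347.5929 = -111.5722.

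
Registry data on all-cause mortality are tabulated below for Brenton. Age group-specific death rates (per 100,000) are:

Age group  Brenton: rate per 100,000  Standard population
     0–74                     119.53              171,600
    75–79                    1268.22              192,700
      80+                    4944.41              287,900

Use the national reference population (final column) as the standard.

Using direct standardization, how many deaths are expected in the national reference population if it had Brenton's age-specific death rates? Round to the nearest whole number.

Expected deaths = Σ (standard pop × age-specific rate ÷ 100,000)
= 171,600×119.53/100,000 + 192,700×1268.22/100,000 + 287,900×4944.41/100,000
= 205.11 + 2443.86 + 14234.96 = 16883.93.

16884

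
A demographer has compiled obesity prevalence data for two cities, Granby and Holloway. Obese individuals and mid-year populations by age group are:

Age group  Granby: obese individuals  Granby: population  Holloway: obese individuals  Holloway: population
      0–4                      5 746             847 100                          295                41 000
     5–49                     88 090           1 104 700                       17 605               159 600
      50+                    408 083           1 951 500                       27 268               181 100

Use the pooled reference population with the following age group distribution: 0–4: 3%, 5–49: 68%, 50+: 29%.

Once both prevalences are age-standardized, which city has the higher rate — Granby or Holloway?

Holloway

Age-specific rates per 1 000 for Granby: 6.783, 79.741, 209.112.
For Holloway: 7.195, 110.307, 150.569.
Standard weights: 0.03, 0.68, 0.29.
Granby: 0.0300×6.783 + 0.6800×79.741 + 0.2900×209.112 = 115.0701 per 1 000.
Holloway: 0.0300×7.195 + 0.6800×110.307 + 0.2900×150.569 = 118.8896 per 1 000.
The crude rates (128.59 vs 118.33) would put Granby higher, but that reflects its age composition; once standardized to a common age structure, Holloway has the higher underlying rate.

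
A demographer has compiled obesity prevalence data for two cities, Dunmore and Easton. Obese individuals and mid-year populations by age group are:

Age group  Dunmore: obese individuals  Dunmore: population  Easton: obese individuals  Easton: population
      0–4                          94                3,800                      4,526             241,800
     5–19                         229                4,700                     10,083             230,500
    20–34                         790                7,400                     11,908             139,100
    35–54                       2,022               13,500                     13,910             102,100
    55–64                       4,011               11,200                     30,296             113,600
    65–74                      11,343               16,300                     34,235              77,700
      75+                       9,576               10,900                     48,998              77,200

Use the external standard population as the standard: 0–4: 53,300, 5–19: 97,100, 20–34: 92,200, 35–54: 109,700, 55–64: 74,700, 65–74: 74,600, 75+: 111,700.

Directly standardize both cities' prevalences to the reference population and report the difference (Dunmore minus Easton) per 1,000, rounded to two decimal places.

93.51

Age-specific rates per 1,000 for Dunmore: 24.737, 48.723, 106.757, 149.778, 358.125, 695.890, 878.532.
For Easton: 18.718, 43.744, 85.607, 136.239, 266.690, 440.605, 634.689.
Standard total = 613,300; weights = 0.0869, 0.1583, 0.1503, 0.1789, 0.1218, 0.1216, 0.1821.
Dunmore: 0.0869×24.737 + 0.1583×48.723 + 0.1503×106.757 + 0.1789×149.778 + 0.1218×358.125 + 0.1216×695.890 + 0.1821×878.532 = 340.9758 per 1,000.
Easton: 0.0869×18.718 + 0.1583×43.744 + 0.1503×85.607 + 0.1789×136.239 + 0.1218×266.690 + 0.1216×440.605 + 0.1821×634.689 = 247.4634 per 1,000.
Difference = 340.9758 − 247.4634 = 93.5124.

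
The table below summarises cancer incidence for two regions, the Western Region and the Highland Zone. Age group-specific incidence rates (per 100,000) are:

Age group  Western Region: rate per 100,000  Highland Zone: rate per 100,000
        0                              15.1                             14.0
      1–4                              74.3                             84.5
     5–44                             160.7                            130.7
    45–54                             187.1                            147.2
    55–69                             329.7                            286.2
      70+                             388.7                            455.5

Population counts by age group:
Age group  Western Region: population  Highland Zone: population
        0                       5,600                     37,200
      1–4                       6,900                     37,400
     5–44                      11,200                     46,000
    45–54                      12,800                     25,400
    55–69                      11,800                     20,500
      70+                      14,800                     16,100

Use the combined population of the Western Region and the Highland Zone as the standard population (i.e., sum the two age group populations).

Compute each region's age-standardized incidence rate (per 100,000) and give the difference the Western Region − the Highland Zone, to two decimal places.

Combined standard total = 245,700; weights = 0.1742, 0.1803, 0.2328, 0.1555, 0.1315, 0.1258.
The Western Region: 0.1742×15.1 + 0.1803×74.3 + 0.2328×160.7 + 0.1555×187.1 + 0.1315×329.7 + 0.1258×388.7 = 174.7545 per 100,000.
The Highland Zone: 0.1742×14.0 + 0.1803×84.5 + 0.2328×130.7 + 0.1555×147.2 + 0.1315×286.2 + 0.1258×455.5 = 165.8968 per 100,000.
Difference = 174.7545 − 165.8968 = 8.8577.

8.86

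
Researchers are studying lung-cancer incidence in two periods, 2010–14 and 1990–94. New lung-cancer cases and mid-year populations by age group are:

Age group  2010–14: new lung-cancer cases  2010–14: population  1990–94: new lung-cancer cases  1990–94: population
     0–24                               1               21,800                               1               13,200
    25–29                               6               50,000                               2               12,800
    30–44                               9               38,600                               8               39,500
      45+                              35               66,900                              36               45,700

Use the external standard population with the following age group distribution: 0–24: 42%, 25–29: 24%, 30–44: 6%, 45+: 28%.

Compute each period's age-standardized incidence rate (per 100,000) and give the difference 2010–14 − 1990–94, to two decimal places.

-9.35

Age-specific rates per 100,000 for 2010–14: 4.59, 12.00, 23.32, 52.32.
For 1990–94: 7.58, 15.62, 20.25, 78.77.
Standard weights: 0.42, 0.24, 0.06, 0.28.
2010–14: 0.4200×4.59 + 0.2400×12.00 + 0.0600×23.32 + 0.2800×52.32 = 20.8543 per 100,000.
1990–94: 0.4200×7.58 + 0.2400×15.62 + 0.0600×20.25 + 0.2800×78.77 = 30.2039 per 100,000.
Difference = 20.8543 − 30.2039 = -9.3496.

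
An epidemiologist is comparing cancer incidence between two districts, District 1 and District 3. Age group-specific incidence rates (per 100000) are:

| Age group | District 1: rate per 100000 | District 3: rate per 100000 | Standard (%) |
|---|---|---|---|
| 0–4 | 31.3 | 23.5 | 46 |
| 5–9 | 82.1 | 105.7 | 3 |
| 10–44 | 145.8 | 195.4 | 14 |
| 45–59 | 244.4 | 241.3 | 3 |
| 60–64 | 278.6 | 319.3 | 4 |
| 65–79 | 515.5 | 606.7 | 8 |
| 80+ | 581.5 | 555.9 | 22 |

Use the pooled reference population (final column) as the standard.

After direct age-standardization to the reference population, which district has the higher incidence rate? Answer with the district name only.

Standard weights: 0.46, 0.03, 0.14, 0.03, 0.04, 0.08, 0.22.
District 1: 0.4600×31.3 + 0.0300×82.1 + 0.1400×145.8 + 0.0300×244.4 + 0.0400×278.6 + 0.0800×515.5 + 0.2200×581.5 = 224.9190 per 100000.
District 3: 0.4600×23.5 + 0.0300×105.7 + 0.1400×195.4 + 0.0300×241.3 + 0.0400×319.3 + 0.0800×606.7 + 0.2200×555.9 = 232.1820 per 100000.

District 3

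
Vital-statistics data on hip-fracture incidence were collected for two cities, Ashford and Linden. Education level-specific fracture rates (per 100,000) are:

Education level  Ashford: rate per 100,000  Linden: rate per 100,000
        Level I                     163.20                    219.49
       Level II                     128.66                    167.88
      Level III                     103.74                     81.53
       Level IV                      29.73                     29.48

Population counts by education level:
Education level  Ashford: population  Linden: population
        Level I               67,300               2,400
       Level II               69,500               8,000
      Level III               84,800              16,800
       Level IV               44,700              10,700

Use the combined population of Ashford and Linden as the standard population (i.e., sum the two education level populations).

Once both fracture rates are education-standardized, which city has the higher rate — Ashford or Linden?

Combined standard total = 304,200; weights = 0.2291, 0.2548, 0.3340, 0.1821.
Ashford: 0.2291×163.20 + 0.2548×128.66 + 0.3340×103.74 + 0.1821×29.73 = 110.2341 per 100,000.
Linden: 0.2291×219.49 + 0.2548×167.88 + 0.3340×81.53 + 0.1821×29.48 = 125.6601 per 100,000.
The crude rates (112.85 vs 93.80) would put Ashford higher, but that reflects its education composition; once standardized to a common education structure, Linden has the higher underlying rate.

Linden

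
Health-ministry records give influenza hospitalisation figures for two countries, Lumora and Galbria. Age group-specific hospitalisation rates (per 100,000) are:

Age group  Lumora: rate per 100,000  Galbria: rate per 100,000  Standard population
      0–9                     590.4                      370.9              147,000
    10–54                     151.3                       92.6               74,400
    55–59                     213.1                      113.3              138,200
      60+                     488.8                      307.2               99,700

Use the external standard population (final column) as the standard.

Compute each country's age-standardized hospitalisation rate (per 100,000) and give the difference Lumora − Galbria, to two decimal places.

149.21

Standard total = 459,300; weights = 0.3201, 0.1620, 0.3009, 0.2171.
Lumora: 0.3201×590.4 + 0.1620×151.3 + 0.3009×213.1 + 0.2171×488.8 = 383.6911 per 100,000.
Galbria: 0.3201×370.9 + 0.1620×92.6 + 0.3009×113.3 + 0.2171×307.2 = 234.4821 per 100,000.
Difference = 383.6911 − 234.4821 = 149.2089.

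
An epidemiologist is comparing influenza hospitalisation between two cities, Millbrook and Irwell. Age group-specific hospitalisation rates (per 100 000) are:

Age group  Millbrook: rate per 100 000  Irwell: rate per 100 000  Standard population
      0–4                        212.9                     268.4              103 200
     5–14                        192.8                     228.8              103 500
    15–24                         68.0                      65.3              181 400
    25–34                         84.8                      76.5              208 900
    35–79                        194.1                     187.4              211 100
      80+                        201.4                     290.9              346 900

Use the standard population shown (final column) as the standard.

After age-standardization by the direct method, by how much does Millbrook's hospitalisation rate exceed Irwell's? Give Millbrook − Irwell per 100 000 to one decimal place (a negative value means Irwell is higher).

-31.9

Standard total = 1 155 000; weights = 0.0894, 0.0896, 0.1571, 0.1809, 0.1828, 0.3003.
Millbrook: 0.0894×212.9 + 0.0896×192.8 + 0.1571×68.0 + 0.1809×84.8 + 0.1828×194.1 + 0.3003×201.4 = 158.2824 per 100 000.
Irwell: 0.0894×268.4 + 0.0896×228.8 + 0.1571×65.3 + 0.1809×76.5 + 0.1828×187.4 + 0.3003×290.9 = 190.1985 per 100 000.
Difference = 158.2824 − 190.1985 = -31.9161.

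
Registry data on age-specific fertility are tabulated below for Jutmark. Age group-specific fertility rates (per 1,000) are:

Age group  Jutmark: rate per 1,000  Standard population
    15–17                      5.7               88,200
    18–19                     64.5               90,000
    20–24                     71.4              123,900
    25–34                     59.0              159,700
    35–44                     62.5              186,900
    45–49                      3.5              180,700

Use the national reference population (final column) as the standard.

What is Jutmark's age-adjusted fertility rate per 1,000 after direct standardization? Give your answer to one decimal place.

Standard total = 829,400; weights = 0.1063, 0.1085, 0.1494, 0.1925, 0.2253, 0.2179.
Standardized rate: 0.1063×5.7 + 0.1085×64.5 + 0.1494×71.4 + 0.1925×59.0 + 0.2253×62.5 + 0.2179×3.5 = 44.4782 per 1,000.

44.5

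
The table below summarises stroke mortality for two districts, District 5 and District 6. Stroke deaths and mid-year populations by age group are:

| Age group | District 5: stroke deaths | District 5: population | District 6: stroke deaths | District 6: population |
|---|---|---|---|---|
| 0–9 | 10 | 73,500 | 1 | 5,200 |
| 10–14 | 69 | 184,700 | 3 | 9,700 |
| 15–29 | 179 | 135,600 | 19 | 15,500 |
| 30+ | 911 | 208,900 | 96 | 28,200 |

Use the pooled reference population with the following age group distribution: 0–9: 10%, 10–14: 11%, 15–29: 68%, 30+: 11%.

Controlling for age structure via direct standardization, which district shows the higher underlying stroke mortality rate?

Age-specific rates per 100,000 for District 5: 13.61, 37.36, 132.01, 436.09.
For District 6: 19.23, 30.93, 122.58, 340.43.
Standard weights: 0.10, 0.11, 0.68, 0.11.
District 5: 0.1000×13.61 + 0.1100×37.36 + 0.6800×132.01 + 0.1100×436.09 = 143.2042 per 100,000.
District 6: 0.1000×19.23 + 0.1100×30.93 + 0.6800×122.58 + 0.1100×340.43 = 126.1268 per 100,000.
The crude rates (193.96 vs 203.07) would put District 6 higher, but that reflects its age composition; once standardized to a common age structure, District 5 has the higher underlying rate.

District 5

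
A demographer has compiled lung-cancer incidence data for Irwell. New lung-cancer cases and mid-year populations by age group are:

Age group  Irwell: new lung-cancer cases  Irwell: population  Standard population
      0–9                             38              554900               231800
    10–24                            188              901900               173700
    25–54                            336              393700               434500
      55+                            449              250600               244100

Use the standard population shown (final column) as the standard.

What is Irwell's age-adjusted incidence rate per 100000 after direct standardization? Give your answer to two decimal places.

79.35

Age-specific rates per 100000 for Irwell: 6.85, 20.84, 85.34, 179.17.
Standard total = 1084100; weights = 0.2138, 0.1602, 0.4008, 0.2252.
Standardized rate: 0.2138×6.85 + 0.1602×20.84 + 0.4008×85.34 + 0.2252×179.17 = 79.3521 per 100000.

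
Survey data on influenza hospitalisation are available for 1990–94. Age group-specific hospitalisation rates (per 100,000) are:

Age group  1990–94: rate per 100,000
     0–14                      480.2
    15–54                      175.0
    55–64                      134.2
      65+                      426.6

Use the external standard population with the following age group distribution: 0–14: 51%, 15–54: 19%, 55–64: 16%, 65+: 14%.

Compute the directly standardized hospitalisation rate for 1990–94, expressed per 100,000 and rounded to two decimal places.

Standard weights: 0.51, 0.19, 0.16, 0.14.
Standardized rate: 0.5100×480.2 + 0.1900×175.0 + 0.1600×134.2 + 0.1400×426.6 = 359.3480 per 100,000.

359.35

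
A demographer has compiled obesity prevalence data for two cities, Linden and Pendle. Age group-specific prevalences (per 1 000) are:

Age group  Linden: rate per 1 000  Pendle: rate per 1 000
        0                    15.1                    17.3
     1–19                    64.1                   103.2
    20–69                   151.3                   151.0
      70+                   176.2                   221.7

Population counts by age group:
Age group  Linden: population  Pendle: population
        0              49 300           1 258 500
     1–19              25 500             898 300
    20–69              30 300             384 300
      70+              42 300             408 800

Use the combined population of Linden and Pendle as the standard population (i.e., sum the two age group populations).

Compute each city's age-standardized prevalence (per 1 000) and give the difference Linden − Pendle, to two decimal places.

Combined standard total = 3 097 300; weights = 0.4222, 0.2983, 0.1339, 0.1456.
Linden: 0.4222×15.1 + 0.2983×64.1 + 0.1339×151.3 + 0.1456×176.2 = 71.4093 per 1 000.
Pendle: 0.4222×17.3 + 0.2983×103.2 + 0.1339×151.0 + 0.1456×221.7 = 90.5868 per 1 000.
Difference = 71.4093 − 90.5868 = -19.1775.

-19.18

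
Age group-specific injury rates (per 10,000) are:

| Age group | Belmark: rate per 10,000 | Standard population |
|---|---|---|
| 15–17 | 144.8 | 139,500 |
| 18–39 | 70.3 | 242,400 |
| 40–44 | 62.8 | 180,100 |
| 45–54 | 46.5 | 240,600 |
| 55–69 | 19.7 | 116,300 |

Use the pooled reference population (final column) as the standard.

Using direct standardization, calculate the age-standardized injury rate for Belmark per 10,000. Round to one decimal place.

67.5

Standard total = 918,900; weights = 0.1518, 0.2638, 0.1960, 0.2618, 0.1266.
Standardized rate: 0.1518×144.8 + 0.2638×70.3 + 0.1960×62.8 + 0.2618×46.5 + 0.1266×19.7 = 67.5042 per 10,000.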